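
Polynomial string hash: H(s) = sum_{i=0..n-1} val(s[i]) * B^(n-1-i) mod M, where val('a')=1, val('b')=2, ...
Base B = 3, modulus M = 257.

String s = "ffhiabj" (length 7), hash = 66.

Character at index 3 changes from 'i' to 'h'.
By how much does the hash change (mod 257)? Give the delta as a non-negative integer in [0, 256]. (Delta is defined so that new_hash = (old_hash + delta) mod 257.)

Delta formula: (val(new) - val(old)) * B^(n-1-k) mod M
  val('h') - val('i') = 8 - 9 = -1
  B^(n-1-k) = 3^3 mod 257 = 27
  Delta = -1 * 27 mod 257 = 230

Answer: 230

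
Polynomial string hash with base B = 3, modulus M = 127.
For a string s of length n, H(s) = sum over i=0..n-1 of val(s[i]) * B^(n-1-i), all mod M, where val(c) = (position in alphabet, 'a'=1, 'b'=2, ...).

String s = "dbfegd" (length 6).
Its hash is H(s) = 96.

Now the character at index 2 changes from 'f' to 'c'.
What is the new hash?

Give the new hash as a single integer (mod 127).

val('f') = 6, val('c') = 3
Position k = 2, exponent = n-1-k = 3
B^3 mod M = 3^3 mod 127 = 27
Delta = (3 - 6) * 27 mod 127 = 46
New hash = (96 + 46) mod 127 = 15

Answer: 15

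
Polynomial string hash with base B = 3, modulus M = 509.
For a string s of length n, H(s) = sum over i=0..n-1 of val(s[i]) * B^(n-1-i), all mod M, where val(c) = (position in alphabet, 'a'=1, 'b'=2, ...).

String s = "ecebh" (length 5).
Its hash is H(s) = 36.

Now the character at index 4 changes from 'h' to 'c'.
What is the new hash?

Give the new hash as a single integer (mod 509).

Answer: 31

Derivation:
val('h') = 8, val('c') = 3
Position k = 4, exponent = n-1-k = 0
B^0 mod M = 3^0 mod 509 = 1
Delta = (3 - 8) * 1 mod 509 = 504
New hash = (36 + 504) mod 509 = 31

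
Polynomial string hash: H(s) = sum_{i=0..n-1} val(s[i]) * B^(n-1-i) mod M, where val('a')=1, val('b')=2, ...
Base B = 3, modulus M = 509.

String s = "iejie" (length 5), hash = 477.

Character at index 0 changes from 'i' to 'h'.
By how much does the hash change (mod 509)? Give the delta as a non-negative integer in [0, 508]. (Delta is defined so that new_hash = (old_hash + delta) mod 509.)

Answer: 428

Derivation:
Delta formula: (val(new) - val(old)) * B^(n-1-k) mod M
  val('h') - val('i') = 8 - 9 = -1
  B^(n-1-k) = 3^4 mod 509 = 81
  Delta = -1 * 81 mod 509 = 428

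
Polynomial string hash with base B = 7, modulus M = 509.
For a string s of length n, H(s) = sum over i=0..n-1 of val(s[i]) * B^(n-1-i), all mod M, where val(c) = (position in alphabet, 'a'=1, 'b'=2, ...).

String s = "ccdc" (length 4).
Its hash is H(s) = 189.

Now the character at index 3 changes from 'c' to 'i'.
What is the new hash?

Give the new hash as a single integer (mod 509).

val('c') = 3, val('i') = 9
Position k = 3, exponent = n-1-k = 0
B^0 mod M = 7^0 mod 509 = 1
Delta = (9 - 3) * 1 mod 509 = 6
New hash = (189 + 6) mod 509 = 195

Answer: 195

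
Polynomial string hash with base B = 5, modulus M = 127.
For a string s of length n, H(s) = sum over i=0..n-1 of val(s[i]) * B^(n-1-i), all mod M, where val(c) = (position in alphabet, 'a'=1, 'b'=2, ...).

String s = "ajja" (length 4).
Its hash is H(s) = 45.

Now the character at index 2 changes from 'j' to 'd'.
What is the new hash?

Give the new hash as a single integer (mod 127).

Answer: 15

Derivation:
val('j') = 10, val('d') = 4
Position k = 2, exponent = n-1-k = 1
B^1 mod M = 5^1 mod 127 = 5
Delta = (4 - 10) * 5 mod 127 = 97
New hash = (45 + 97) mod 127 = 15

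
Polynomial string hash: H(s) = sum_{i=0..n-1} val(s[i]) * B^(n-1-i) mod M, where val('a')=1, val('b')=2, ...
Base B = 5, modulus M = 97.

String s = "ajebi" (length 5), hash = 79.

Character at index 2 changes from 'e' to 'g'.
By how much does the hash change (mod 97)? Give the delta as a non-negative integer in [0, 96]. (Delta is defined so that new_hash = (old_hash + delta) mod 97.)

Delta formula: (val(new) - val(old)) * B^(n-1-k) mod M
  val('g') - val('e') = 7 - 5 = 2
  B^(n-1-k) = 5^2 mod 97 = 25
  Delta = 2 * 25 mod 97 = 50

Answer: 50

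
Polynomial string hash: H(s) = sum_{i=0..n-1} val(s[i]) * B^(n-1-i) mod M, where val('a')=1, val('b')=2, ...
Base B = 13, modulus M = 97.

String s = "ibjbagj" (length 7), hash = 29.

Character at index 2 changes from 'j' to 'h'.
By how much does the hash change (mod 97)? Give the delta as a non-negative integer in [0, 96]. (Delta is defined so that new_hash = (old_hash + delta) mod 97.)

Delta formula: (val(new) - val(old)) * B^(n-1-k) mod M
  val('h') - val('j') = 8 - 10 = -2
  B^(n-1-k) = 13^4 mod 97 = 43
  Delta = -2 * 43 mod 97 = 11

Answer: 11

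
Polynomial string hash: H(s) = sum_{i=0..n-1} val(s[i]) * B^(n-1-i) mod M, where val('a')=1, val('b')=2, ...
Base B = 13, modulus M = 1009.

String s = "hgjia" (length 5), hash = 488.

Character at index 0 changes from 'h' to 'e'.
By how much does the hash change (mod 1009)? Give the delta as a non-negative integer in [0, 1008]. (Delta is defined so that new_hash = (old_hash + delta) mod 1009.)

Delta formula: (val(new) - val(old)) * B^(n-1-k) mod M
  val('e') - val('h') = 5 - 8 = -3
  B^(n-1-k) = 13^4 mod 1009 = 309
  Delta = -3 * 309 mod 1009 = 82

Answer: 82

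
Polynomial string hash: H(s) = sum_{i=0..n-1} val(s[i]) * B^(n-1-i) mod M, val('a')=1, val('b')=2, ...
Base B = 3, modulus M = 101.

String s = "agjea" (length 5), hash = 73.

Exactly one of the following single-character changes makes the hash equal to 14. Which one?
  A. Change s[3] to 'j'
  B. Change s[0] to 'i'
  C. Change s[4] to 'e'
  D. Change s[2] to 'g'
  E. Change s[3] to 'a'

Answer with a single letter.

Answer: B

Derivation:
Option A: s[3]='e'->'j', delta=(10-5)*3^1 mod 101 = 15, hash=73+15 mod 101 = 88
Option B: s[0]='a'->'i', delta=(9-1)*3^4 mod 101 = 42, hash=73+42 mod 101 = 14 <-- target
Option C: s[4]='a'->'e', delta=(5-1)*3^0 mod 101 = 4, hash=73+4 mod 101 = 77
Option D: s[2]='j'->'g', delta=(7-10)*3^2 mod 101 = 74, hash=73+74 mod 101 = 46
Option E: s[3]='e'->'a', delta=(1-5)*3^1 mod 101 = 89, hash=73+89 mod 101 = 61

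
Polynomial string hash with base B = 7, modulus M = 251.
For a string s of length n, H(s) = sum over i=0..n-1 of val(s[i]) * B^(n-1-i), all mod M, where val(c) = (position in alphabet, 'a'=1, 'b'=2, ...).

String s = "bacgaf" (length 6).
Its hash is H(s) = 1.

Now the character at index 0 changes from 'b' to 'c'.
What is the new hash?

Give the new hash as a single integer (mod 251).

Answer: 242

Derivation:
val('b') = 2, val('c') = 3
Position k = 0, exponent = n-1-k = 5
B^5 mod M = 7^5 mod 251 = 241
Delta = (3 - 2) * 241 mod 251 = 241
New hash = (1 + 241) mod 251 = 242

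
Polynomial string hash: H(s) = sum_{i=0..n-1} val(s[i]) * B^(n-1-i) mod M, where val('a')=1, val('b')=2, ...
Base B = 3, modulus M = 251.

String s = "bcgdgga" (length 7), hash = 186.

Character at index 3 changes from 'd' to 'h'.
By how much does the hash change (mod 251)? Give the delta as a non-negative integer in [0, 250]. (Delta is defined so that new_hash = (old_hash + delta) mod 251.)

Delta formula: (val(new) - val(old)) * B^(n-1-k) mod M
  val('h') - val('d') = 8 - 4 = 4
  B^(n-1-k) = 3^3 mod 251 = 27
  Delta = 4 * 27 mod 251 = 108

Answer: 108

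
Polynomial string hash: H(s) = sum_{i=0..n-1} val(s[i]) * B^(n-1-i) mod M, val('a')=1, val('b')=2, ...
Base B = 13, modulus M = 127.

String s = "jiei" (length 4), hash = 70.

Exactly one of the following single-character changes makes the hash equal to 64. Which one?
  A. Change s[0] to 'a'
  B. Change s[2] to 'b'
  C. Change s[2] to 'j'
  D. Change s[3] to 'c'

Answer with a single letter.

Answer: D

Derivation:
Option A: s[0]='j'->'a', delta=(1-10)*13^3 mod 127 = 39, hash=70+39 mod 127 = 109
Option B: s[2]='e'->'b', delta=(2-5)*13^1 mod 127 = 88, hash=70+88 mod 127 = 31
Option C: s[2]='e'->'j', delta=(10-5)*13^1 mod 127 = 65, hash=70+65 mod 127 = 8
Option D: s[3]='i'->'c', delta=(3-9)*13^0 mod 127 = 121, hash=70+121 mod 127 = 64 <-- target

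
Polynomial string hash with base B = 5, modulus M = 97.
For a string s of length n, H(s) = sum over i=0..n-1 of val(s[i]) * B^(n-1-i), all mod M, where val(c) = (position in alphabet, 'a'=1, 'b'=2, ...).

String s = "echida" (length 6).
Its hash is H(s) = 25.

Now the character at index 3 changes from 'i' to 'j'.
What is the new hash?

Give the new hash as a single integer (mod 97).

val('i') = 9, val('j') = 10
Position k = 3, exponent = n-1-k = 2
B^2 mod M = 5^2 mod 97 = 25
Delta = (10 - 9) * 25 mod 97 = 25
New hash = (25 + 25) mod 97 = 50

Answer: 50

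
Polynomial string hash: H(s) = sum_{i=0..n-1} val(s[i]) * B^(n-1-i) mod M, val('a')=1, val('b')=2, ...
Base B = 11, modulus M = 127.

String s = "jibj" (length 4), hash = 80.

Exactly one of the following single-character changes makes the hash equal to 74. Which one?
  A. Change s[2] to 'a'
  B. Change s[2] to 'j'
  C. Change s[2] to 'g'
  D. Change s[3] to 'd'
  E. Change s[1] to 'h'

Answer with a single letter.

Option A: s[2]='b'->'a', delta=(1-2)*11^1 mod 127 = 116, hash=80+116 mod 127 = 69
Option B: s[2]='b'->'j', delta=(10-2)*11^1 mod 127 = 88, hash=80+88 mod 127 = 41
Option C: s[2]='b'->'g', delta=(7-2)*11^1 mod 127 = 55, hash=80+55 mod 127 = 8
Option D: s[3]='j'->'d', delta=(4-10)*11^0 mod 127 = 121, hash=80+121 mod 127 = 74 <-- target
Option E: s[1]='i'->'h', delta=(8-9)*11^2 mod 127 = 6, hash=80+6 mod 127 = 86

Answer: D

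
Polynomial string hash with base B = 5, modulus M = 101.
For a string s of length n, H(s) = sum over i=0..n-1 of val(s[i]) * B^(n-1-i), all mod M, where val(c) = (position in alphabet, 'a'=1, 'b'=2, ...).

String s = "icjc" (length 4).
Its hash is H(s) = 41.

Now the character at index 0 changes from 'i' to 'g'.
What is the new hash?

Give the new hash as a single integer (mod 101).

val('i') = 9, val('g') = 7
Position k = 0, exponent = n-1-k = 3
B^3 mod M = 5^3 mod 101 = 24
Delta = (7 - 9) * 24 mod 101 = 53
New hash = (41 + 53) mod 101 = 94

Answer: 94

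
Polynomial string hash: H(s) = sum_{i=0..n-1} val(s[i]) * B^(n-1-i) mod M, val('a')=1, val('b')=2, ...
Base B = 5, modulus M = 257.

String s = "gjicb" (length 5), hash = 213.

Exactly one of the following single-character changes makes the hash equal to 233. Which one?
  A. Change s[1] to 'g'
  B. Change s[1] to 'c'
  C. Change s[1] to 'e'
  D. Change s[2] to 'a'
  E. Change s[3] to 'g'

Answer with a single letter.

Answer: E

Derivation:
Option A: s[1]='j'->'g', delta=(7-10)*5^3 mod 257 = 139, hash=213+139 mod 257 = 95
Option B: s[1]='j'->'c', delta=(3-10)*5^3 mod 257 = 153, hash=213+153 mod 257 = 109
Option C: s[1]='j'->'e', delta=(5-10)*5^3 mod 257 = 146, hash=213+146 mod 257 = 102
Option D: s[2]='i'->'a', delta=(1-9)*5^2 mod 257 = 57, hash=213+57 mod 257 = 13
Option E: s[3]='c'->'g', delta=(7-3)*5^1 mod 257 = 20, hash=213+20 mod 257 = 233 <-- target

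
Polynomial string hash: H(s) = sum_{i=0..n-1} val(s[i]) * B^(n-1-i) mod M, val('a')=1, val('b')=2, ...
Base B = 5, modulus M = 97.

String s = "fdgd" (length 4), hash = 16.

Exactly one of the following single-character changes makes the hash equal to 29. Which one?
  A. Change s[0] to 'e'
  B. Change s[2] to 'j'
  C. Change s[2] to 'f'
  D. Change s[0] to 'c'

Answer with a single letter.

Option A: s[0]='f'->'e', delta=(5-6)*5^3 mod 97 = 69, hash=16+69 mod 97 = 85
Option B: s[2]='g'->'j', delta=(10-7)*5^1 mod 97 = 15, hash=16+15 mod 97 = 31
Option C: s[2]='g'->'f', delta=(6-7)*5^1 mod 97 = 92, hash=16+92 mod 97 = 11
Option D: s[0]='f'->'c', delta=(3-6)*5^3 mod 97 = 13, hash=16+13 mod 97 = 29 <-- target

Answer: D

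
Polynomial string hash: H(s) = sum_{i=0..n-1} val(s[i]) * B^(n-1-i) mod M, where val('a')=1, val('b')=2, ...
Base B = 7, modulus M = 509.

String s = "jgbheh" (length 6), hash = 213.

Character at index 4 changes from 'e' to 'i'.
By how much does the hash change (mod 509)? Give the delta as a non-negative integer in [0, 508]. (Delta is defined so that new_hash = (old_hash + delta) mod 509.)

Delta formula: (val(new) - val(old)) * B^(n-1-k) mod M
  val('i') - val('e') = 9 - 5 = 4
  B^(n-1-k) = 7^1 mod 509 = 7
  Delta = 4 * 7 mod 509 = 28

Answer: 28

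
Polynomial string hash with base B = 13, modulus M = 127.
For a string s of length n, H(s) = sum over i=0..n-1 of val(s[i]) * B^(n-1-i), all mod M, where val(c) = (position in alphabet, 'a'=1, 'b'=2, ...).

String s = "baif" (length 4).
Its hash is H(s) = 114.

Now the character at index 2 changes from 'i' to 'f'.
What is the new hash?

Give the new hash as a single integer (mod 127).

val('i') = 9, val('f') = 6
Position k = 2, exponent = n-1-k = 1
B^1 mod M = 13^1 mod 127 = 13
Delta = (6 - 9) * 13 mod 127 = 88
New hash = (114 + 88) mod 127 = 75

Answer: 75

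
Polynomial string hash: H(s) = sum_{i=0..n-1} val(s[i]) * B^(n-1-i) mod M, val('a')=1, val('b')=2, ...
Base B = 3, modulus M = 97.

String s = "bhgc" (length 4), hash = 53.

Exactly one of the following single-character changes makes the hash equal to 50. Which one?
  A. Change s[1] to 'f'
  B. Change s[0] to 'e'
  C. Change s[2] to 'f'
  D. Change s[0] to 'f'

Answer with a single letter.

Answer: C

Derivation:
Option A: s[1]='h'->'f', delta=(6-8)*3^2 mod 97 = 79, hash=53+79 mod 97 = 35
Option B: s[0]='b'->'e', delta=(5-2)*3^3 mod 97 = 81, hash=53+81 mod 97 = 37
Option C: s[2]='g'->'f', delta=(6-7)*3^1 mod 97 = 94, hash=53+94 mod 97 = 50 <-- target
Option D: s[0]='b'->'f', delta=(6-2)*3^3 mod 97 = 11, hash=53+11 mod 97 = 64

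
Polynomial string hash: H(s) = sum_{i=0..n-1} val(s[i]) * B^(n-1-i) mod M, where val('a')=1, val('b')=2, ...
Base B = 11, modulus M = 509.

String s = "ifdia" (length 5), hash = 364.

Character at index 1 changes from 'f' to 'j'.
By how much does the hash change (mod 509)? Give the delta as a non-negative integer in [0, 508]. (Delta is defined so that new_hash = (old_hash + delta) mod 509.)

Answer: 234

Derivation:
Delta formula: (val(new) - val(old)) * B^(n-1-k) mod M
  val('j') - val('f') = 10 - 6 = 4
  B^(n-1-k) = 11^3 mod 509 = 313
  Delta = 4 * 313 mod 509 = 234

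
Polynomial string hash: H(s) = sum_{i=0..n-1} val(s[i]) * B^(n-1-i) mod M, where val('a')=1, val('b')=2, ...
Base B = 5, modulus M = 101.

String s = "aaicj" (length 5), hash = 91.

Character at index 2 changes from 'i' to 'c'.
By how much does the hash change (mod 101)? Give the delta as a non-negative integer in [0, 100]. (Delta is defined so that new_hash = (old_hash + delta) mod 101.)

Answer: 52

Derivation:
Delta formula: (val(new) - val(old)) * B^(n-1-k) mod M
  val('c') - val('i') = 3 - 9 = -6
  B^(n-1-k) = 5^2 mod 101 = 25
  Delta = -6 * 25 mod 101 = 52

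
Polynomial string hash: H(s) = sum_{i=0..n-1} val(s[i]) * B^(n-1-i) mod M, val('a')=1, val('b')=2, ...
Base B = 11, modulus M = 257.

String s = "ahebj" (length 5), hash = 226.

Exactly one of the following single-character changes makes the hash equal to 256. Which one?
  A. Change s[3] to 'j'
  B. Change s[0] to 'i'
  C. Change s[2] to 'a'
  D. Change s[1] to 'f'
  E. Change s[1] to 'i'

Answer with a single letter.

Option A: s[3]='b'->'j', delta=(10-2)*11^1 mod 257 = 88, hash=226+88 mod 257 = 57
Option B: s[0]='a'->'i', delta=(9-1)*11^4 mod 257 = 193, hash=226+193 mod 257 = 162
Option C: s[2]='e'->'a', delta=(1-5)*11^2 mod 257 = 30, hash=226+30 mod 257 = 256 <-- target
Option D: s[1]='h'->'f', delta=(6-8)*11^3 mod 257 = 165, hash=226+165 mod 257 = 134
Option E: s[1]='h'->'i', delta=(9-8)*11^3 mod 257 = 46, hash=226+46 mod 257 = 15

Answer: C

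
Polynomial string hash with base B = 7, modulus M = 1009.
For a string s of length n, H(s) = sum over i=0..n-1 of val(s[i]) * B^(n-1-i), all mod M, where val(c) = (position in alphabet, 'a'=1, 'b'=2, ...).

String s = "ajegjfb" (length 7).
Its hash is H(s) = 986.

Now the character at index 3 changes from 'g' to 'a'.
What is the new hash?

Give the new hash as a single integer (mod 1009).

val('g') = 7, val('a') = 1
Position k = 3, exponent = n-1-k = 3
B^3 mod M = 7^3 mod 1009 = 343
Delta = (1 - 7) * 343 mod 1009 = 969
New hash = (986 + 969) mod 1009 = 946

Answer: 946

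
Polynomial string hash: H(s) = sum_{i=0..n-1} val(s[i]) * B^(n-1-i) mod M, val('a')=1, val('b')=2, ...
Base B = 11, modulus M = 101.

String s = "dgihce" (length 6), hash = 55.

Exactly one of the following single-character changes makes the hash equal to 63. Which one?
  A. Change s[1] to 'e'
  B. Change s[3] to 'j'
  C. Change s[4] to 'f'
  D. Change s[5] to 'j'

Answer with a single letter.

Option A: s[1]='g'->'e', delta=(5-7)*11^4 mod 101 = 8, hash=55+8 mod 101 = 63 <-- target
Option B: s[3]='h'->'j', delta=(10-8)*11^2 mod 101 = 40, hash=55+40 mod 101 = 95
Option C: s[4]='c'->'f', delta=(6-3)*11^1 mod 101 = 33, hash=55+33 mod 101 = 88
Option D: s[5]='e'->'j', delta=(10-5)*11^0 mod 101 = 5, hash=55+5 mod 101 = 60

Answer: A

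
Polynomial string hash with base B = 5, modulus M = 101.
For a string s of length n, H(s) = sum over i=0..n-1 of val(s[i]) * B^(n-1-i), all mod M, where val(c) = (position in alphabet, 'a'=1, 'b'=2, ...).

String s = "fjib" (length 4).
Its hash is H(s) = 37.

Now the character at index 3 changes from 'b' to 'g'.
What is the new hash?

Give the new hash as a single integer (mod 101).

Answer: 42

Derivation:
val('b') = 2, val('g') = 7
Position k = 3, exponent = n-1-k = 0
B^0 mod M = 5^0 mod 101 = 1
Delta = (7 - 2) * 1 mod 101 = 5
New hash = (37 + 5) mod 101 = 42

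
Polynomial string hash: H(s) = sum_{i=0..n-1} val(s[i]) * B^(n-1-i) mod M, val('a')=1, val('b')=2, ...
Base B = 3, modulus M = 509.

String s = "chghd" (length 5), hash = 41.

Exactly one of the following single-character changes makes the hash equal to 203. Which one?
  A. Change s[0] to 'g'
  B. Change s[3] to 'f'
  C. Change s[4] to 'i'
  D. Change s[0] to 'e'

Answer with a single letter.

Option A: s[0]='c'->'g', delta=(7-3)*3^4 mod 509 = 324, hash=41+324 mod 509 = 365
Option B: s[3]='h'->'f', delta=(6-8)*3^1 mod 509 = 503, hash=41+503 mod 509 = 35
Option C: s[4]='d'->'i', delta=(9-4)*3^0 mod 509 = 5, hash=41+5 mod 509 = 46
Option D: s[0]='c'->'e', delta=(5-3)*3^4 mod 509 = 162, hash=41+162 mod 509 = 203 <-- target

Answer: D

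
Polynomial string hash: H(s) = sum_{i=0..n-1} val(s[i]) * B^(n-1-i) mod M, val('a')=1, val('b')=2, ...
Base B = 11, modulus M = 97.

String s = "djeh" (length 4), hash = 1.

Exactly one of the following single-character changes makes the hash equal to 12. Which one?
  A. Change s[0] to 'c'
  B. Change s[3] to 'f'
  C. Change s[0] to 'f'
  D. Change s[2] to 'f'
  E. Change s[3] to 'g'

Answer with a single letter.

Option A: s[0]='d'->'c', delta=(3-4)*11^3 mod 97 = 27, hash=1+27 mod 97 = 28
Option B: s[3]='h'->'f', delta=(6-8)*11^0 mod 97 = 95, hash=1+95 mod 97 = 96
Option C: s[0]='d'->'f', delta=(6-4)*11^3 mod 97 = 43, hash=1+43 mod 97 = 44
Option D: s[2]='e'->'f', delta=(6-5)*11^1 mod 97 = 11, hash=1+11 mod 97 = 12 <-- target
Option E: s[3]='h'->'g', delta=(7-8)*11^0 mod 97 = 96, hash=1+96 mod 97 = 0

Answer: D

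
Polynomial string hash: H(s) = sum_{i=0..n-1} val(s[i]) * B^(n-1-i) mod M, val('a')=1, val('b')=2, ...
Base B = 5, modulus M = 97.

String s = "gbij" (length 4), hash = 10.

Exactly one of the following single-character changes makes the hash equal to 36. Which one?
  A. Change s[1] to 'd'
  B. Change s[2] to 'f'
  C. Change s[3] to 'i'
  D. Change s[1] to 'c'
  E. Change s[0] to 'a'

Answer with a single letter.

Answer: E

Derivation:
Option A: s[1]='b'->'d', delta=(4-2)*5^2 mod 97 = 50, hash=10+50 mod 97 = 60
Option B: s[2]='i'->'f', delta=(6-9)*5^1 mod 97 = 82, hash=10+82 mod 97 = 92
Option C: s[3]='j'->'i', delta=(9-10)*5^0 mod 97 = 96, hash=10+96 mod 97 = 9
Option D: s[1]='b'->'c', delta=(3-2)*5^2 mod 97 = 25, hash=10+25 mod 97 = 35
Option E: s[0]='g'->'a', delta=(1-7)*5^3 mod 97 = 26, hash=10+26 mod 97 = 36 <-- target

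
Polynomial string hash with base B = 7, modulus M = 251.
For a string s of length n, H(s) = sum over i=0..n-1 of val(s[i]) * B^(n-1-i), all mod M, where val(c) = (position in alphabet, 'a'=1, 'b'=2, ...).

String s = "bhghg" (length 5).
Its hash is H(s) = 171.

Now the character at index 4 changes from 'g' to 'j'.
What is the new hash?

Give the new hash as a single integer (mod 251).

val('g') = 7, val('j') = 10
Position k = 4, exponent = n-1-k = 0
B^0 mod M = 7^0 mod 251 = 1
Delta = (10 - 7) * 1 mod 251 = 3
New hash = (171 + 3) mod 251 = 174

Answer: 174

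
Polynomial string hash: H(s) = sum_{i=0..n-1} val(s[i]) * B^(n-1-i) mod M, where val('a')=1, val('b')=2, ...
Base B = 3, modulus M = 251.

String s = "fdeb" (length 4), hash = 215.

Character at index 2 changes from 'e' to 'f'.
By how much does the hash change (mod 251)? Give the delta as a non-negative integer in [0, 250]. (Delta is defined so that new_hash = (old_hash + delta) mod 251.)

Delta formula: (val(new) - val(old)) * B^(n-1-k) mod M
  val('f') - val('e') = 6 - 5 = 1
  B^(n-1-k) = 3^1 mod 251 = 3
  Delta = 1 * 3 mod 251 = 3

Answer: 3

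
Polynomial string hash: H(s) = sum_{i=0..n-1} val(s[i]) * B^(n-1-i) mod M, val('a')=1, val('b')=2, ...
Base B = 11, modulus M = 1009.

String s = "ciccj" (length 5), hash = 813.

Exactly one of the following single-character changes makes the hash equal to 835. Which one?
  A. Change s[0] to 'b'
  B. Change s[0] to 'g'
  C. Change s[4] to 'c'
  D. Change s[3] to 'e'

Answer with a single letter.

Answer: D

Derivation:
Option A: s[0]='c'->'b', delta=(2-3)*11^4 mod 1009 = 494, hash=813+494 mod 1009 = 298
Option B: s[0]='c'->'g', delta=(7-3)*11^4 mod 1009 = 42, hash=813+42 mod 1009 = 855
Option C: s[4]='j'->'c', delta=(3-10)*11^0 mod 1009 = 1002, hash=813+1002 mod 1009 = 806
Option D: s[3]='c'->'e', delta=(5-3)*11^1 mod 1009 = 22, hash=813+22 mod 1009 = 835 <-- target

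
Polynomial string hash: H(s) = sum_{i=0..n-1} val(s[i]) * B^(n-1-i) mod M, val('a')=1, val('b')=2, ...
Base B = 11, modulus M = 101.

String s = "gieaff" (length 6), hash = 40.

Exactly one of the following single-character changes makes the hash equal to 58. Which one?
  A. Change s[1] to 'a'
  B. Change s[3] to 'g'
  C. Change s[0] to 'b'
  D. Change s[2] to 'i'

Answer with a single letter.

Option A: s[1]='i'->'a', delta=(1-9)*11^4 mod 101 = 32, hash=40+32 mod 101 = 72
Option B: s[3]='a'->'g', delta=(7-1)*11^2 mod 101 = 19, hash=40+19 mod 101 = 59
Option C: s[0]='g'->'b', delta=(2-7)*11^5 mod 101 = 18, hash=40+18 mod 101 = 58 <-- target
Option D: s[2]='e'->'i', delta=(9-5)*11^3 mod 101 = 72, hash=40+72 mod 101 = 11

Answer: C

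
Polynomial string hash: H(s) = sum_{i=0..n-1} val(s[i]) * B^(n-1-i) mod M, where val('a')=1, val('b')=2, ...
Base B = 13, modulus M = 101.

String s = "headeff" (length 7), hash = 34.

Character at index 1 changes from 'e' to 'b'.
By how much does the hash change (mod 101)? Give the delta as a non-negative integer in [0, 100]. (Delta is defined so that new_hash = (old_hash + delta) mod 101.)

Delta formula: (val(new) - val(old)) * B^(n-1-k) mod M
  val('b') - val('e') = 2 - 5 = -3
  B^(n-1-k) = 13^5 mod 101 = 17
  Delta = -3 * 17 mod 101 = 50

Answer: 50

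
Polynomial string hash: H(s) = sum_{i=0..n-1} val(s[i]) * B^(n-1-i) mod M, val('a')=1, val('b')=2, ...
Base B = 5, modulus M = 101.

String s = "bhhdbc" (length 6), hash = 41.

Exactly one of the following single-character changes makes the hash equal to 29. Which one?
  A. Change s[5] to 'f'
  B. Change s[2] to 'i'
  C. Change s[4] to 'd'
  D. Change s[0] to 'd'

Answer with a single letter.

Answer: D

Derivation:
Option A: s[5]='c'->'f', delta=(6-3)*5^0 mod 101 = 3, hash=41+3 mod 101 = 44
Option B: s[2]='h'->'i', delta=(9-8)*5^3 mod 101 = 24, hash=41+24 mod 101 = 65
Option C: s[4]='b'->'d', delta=(4-2)*5^1 mod 101 = 10, hash=41+10 mod 101 = 51
Option D: s[0]='b'->'d', delta=(4-2)*5^5 mod 101 = 89, hash=41+89 mod 101 = 29 <-- target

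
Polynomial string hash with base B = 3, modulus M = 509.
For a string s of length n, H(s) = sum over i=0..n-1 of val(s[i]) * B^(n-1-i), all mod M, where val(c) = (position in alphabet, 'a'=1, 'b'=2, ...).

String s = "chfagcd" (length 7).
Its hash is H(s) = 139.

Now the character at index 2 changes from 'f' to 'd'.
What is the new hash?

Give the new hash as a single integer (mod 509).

val('f') = 6, val('d') = 4
Position k = 2, exponent = n-1-k = 4
B^4 mod M = 3^4 mod 509 = 81
Delta = (4 - 6) * 81 mod 509 = 347
New hash = (139 + 347) mod 509 = 486

Answer: 486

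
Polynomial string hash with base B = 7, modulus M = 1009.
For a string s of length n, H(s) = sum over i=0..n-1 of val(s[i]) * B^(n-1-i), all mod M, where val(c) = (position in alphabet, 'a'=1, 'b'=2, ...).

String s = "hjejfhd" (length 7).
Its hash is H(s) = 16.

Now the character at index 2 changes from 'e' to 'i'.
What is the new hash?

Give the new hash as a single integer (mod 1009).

Answer: 539

Derivation:
val('e') = 5, val('i') = 9
Position k = 2, exponent = n-1-k = 4
B^4 mod M = 7^4 mod 1009 = 383
Delta = (9 - 5) * 383 mod 1009 = 523
New hash = (16 + 523) mod 1009 = 539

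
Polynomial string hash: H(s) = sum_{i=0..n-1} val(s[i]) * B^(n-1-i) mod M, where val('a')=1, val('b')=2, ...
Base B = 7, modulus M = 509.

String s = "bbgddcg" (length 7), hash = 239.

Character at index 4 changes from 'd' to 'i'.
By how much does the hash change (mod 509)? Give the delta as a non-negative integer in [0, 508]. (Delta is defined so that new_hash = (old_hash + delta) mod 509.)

Delta formula: (val(new) - val(old)) * B^(n-1-k) mod M
  val('i') - val('d') = 9 - 4 = 5
  B^(n-1-k) = 7^2 mod 509 = 49
  Delta = 5 * 49 mod 509 = 245

Answer: 245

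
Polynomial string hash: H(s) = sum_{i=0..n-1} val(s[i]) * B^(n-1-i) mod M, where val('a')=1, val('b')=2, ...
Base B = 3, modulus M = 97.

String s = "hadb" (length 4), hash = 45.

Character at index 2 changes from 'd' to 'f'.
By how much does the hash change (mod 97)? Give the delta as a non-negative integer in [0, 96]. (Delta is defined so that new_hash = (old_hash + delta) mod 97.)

Delta formula: (val(new) - val(old)) * B^(n-1-k) mod M
  val('f') - val('d') = 6 - 4 = 2
  B^(n-1-k) = 3^1 mod 97 = 3
  Delta = 2 * 3 mod 97 = 6

Answer: 6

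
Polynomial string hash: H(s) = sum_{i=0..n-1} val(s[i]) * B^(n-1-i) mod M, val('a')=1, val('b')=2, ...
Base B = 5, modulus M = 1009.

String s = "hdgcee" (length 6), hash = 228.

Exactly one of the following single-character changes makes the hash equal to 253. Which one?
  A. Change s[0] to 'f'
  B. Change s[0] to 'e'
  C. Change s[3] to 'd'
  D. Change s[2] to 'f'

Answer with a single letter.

Answer: C

Derivation:
Option A: s[0]='h'->'f', delta=(6-8)*5^5 mod 1009 = 813, hash=228+813 mod 1009 = 32
Option B: s[0]='h'->'e', delta=(5-8)*5^5 mod 1009 = 715, hash=228+715 mod 1009 = 943
Option C: s[3]='c'->'d', delta=(4-3)*5^2 mod 1009 = 25, hash=228+25 mod 1009 = 253 <-- target
Option D: s[2]='g'->'f', delta=(6-7)*5^3 mod 1009 = 884, hash=228+884 mod 1009 = 103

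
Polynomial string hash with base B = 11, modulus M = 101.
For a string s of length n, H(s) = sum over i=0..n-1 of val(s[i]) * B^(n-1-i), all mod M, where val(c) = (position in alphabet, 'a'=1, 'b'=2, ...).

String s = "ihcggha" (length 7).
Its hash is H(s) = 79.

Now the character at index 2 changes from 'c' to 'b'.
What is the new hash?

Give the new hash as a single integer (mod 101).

val('c') = 3, val('b') = 2
Position k = 2, exponent = n-1-k = 4
B^4 mod M = 11^4 mod 101 = 97
Delta = (2 - 3) * 97 mod 101 = 4
New hash = (79 + 4) mod 101 = 83

Answer: 83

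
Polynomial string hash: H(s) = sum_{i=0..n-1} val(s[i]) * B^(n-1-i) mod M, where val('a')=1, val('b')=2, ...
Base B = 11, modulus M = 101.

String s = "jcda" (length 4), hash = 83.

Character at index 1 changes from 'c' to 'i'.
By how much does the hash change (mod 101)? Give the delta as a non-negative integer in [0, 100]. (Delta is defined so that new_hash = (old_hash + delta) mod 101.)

Answer: 19

Derivation:
Delta formula: (val(new) - val(old)) * B^(n-1-k) mod M
  val('i') - val('c') = 9 - 3 = 6
  B^(n-1-k) = 11^2 mod 101 = 20
  Delta = 6 * 20 mod 101 = 19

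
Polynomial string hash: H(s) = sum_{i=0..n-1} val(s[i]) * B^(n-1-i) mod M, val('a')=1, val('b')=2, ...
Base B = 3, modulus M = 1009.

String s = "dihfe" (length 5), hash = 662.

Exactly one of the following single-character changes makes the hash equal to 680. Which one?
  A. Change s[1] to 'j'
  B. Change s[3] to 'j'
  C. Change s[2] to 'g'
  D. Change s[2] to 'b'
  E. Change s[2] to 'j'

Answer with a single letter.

Answer: E

Derivation:
Option A: s[1]='i'->'j', delta=(10-9)*3^3 mod 1009 = 27, hash=662+27 mod 1009 = 689
Option B: s[3]='f'->'j', delta=(10-6)*3^1 mod 1009 = 12, hash=662+12 mod 1009 = 674
Option C: s[2]='h'->'g', delta=(7-8)*3^2 mod 1009 = 1000, hash=662+1000 mod 1009 = 653
Option D: s[2]='h'->'b', delta=(2-8)*3^2 mod 1009 = 955, hash=662+955 mod 1009 = 608
Option E: s[2]='h'->'j', delta=(10-8)*3^2 mod 1009 = 18, hash=662+18 mod 1009 = 680 <-- target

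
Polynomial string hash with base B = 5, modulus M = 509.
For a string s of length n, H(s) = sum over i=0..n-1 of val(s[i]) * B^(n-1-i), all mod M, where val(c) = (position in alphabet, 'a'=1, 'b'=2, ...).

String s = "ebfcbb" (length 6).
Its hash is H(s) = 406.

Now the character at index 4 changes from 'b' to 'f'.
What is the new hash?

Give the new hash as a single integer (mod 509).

Answer: 426

Derivation:
val('b') = 2, val('f') = 6
Position k = 4, exponent = n-1-k = 1
B^1 mod M = 5^1 mod 509 = 5
Delta = (6 - 2) * 5 mod 509 = 20
New hash = (406 + 20) mod 509 = 426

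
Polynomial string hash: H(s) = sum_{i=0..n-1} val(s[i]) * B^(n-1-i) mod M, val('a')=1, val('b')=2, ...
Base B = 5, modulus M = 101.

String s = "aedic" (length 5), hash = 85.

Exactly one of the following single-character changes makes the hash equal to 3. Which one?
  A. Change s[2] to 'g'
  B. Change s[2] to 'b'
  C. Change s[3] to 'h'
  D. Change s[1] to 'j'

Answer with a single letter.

Option A: s[2]='d'->'g', delta=(7-4)*5^2 mod 101 = 75, hash=85+75 mod 101 = 59
Option B: s[2]='d'->'b', delta=(2-4)*5^2 mod 101 = 51, hash=85+51 mod 101 = 35
Option C: s[3]='i'->'h', delta=(8-9)*5^1 mod 101 = 96, hash=85+96 mod 101 = 80
Option D: s[1]='e'->'j', delta=(10-5)*5^3 mod 101 = 19, hash=85+19 mod 101 = 3 <-- target

Answer: D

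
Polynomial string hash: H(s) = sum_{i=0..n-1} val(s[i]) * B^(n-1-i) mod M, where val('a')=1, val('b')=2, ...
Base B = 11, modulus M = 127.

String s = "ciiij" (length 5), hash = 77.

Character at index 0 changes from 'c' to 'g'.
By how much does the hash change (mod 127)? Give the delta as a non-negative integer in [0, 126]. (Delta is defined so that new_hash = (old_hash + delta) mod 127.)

Answer: 17

Derivation:
Delta formula: (val(new) - val(old)) * B^(n-1-k) mod M
  val('g') - val('c') = 7 - 3 = 4
  B^(n-1-k) = 11^4 mod 127 = 36
  Delta = 4 * 36 mod 127 = 17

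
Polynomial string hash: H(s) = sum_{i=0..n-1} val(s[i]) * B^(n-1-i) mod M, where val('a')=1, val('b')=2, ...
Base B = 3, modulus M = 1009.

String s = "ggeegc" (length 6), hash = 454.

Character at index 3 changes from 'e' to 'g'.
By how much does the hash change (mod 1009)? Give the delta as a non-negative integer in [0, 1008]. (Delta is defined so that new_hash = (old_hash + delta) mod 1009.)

Answer: 18

Derivation:
Delta formula: (val(new) - val(old)) * B^(n-1-k) mod M
  val('g') - val('e') = 7 - 5 = 2
  B^(n-1-k) = 3^2 mod 1009 = 9
  Delta = 2 * 9 mod 1009 = 18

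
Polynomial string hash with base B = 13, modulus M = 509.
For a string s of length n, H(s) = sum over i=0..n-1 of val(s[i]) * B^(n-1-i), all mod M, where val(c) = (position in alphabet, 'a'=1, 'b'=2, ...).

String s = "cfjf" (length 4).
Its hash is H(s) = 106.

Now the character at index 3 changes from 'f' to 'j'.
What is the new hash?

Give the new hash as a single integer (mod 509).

val('f') = 6, val('j') = 10
Position k = 3, exponent = n-1-k = 0
B^0 mod M = 13^0 mod 509 = 1
Delta = (10 - 6) * 1 mod 509 = 4
New hash = (106 + 4) mod 509 = 110

Answer: 110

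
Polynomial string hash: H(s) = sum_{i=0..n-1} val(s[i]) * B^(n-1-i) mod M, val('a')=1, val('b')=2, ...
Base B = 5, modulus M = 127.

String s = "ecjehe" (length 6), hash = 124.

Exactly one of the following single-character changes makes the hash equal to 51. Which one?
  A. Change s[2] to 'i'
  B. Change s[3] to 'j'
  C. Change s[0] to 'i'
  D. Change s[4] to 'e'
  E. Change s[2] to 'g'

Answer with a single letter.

Option A: s[2]='j'->'i', delta=(9-10)*5^3 mod 127 = 2, hash=124+2 mod 127 = 126
Option B: s[3]='e'->'j', delta=(10-5)*5^2 mod 127 = 125, hash=124+125 mod 127 = 122
Option C: s[0]='e'->'i', delta=(9-5)*5^5 mod 127 = 54, hash=124+54 mod 127 = 51 <-- target
Option D: s[4]='h'->'e', delta=(5-8)*5^1 mod 127 = 112, hash=124+112 mod 127 = 109
Option E: s[2]='j'->'g', delta=(7-10)*5^3 mod 127 = 6, hash=124+6 mod 127 = 3

Answer: C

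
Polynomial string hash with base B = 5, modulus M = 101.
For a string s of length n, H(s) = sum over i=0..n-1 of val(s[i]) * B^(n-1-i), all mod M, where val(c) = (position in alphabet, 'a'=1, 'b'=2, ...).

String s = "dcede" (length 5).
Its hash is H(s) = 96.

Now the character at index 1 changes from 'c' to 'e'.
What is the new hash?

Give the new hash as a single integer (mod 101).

Answer: 43

Derivation:
val('c') = 3, val('e') = 5
Position k = 1, exponent = n-1-k = 3
B^3 mod M = 5^3 mod 101 = 24
Delta = (5 - 3) * 24 mod 101 = 48
New hash = (96 + 48) mod 101 = 43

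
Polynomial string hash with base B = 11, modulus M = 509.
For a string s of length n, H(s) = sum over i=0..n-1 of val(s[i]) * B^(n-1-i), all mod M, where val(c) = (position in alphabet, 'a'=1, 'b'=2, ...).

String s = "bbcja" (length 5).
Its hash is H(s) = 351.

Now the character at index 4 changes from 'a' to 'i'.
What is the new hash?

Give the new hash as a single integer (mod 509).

Answer: 359

Derivation:
val('a') = 1, val('i') = 9
Position k = 4, exponent = n-1-k = 0
B^0 mod M = 11^0 mod 509 = 1
Delta = (9 - 1) * 1 mod 509 = 8
New hash = (351 + 8) mod 509 = 359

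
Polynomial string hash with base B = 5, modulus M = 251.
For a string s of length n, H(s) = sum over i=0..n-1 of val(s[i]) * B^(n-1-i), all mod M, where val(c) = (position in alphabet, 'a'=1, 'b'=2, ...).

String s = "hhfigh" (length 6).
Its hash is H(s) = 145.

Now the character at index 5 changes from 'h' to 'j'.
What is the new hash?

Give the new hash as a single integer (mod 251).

Answer: 147

Derivation:
val('h') = 8, val('j') = 10
Position k = 5, exponent = n-1-k = 0
B^0 mod M = 5^0 mod 251 = 1
Delta = (10 - 8) * 1 mod 251 = 2
New hash = (145 + 2) mod 251 = 147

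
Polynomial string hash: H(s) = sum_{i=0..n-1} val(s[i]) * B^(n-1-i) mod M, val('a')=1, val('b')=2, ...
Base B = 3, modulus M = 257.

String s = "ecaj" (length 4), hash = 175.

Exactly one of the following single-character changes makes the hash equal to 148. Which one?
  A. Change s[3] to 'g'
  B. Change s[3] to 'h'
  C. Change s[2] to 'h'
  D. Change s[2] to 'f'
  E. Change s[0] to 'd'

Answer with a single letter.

Option A: s[3]='j'->'g', delta=(7-10)*3^0 mod 257 = 254, hash=175+254 mod 257 = 172
Option B: s[3]='j'->'h', delta=(8-10)*3^0 mod 257 = 255, hash=175+255 mod 257 = 173
Option C: s[2]='a'->'h', delta=(8-1)*3^1 mod 257 = 21, hash=175+21 mod 257 = 196
Option D: s[2]='a'->'f', delta=(6-1)*3^1 mod 257 = 15, hash=175+15 mod 257 = 190
Option E: s[0]='e'->'d', delta=(4-5)*3^3 mod 257 = 230, hash=175+230 mod 257 = 148 <-- target

Answer: E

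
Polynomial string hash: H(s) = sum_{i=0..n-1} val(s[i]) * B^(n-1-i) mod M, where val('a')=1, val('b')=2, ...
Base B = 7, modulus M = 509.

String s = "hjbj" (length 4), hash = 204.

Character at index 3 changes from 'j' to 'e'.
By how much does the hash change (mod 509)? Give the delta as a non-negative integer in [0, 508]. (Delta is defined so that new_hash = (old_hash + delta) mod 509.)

Answer: 504

Derivation:
Delta formula: (val(new) - val(old)) * B^(n-1-k) mod M
  val('e') - val('j') = 5 - 10 = -5
  B^(n-1-k) = 7^0 mod 509 = 1
  Delta = -5 * 1 mod 509 = 504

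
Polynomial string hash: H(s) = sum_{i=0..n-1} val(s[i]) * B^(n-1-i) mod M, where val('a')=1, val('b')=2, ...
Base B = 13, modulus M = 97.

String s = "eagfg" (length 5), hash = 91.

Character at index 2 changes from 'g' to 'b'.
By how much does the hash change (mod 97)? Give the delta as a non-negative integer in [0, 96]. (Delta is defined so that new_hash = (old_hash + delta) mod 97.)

Answer: 28

Derivation:
Delta formula: (val(new) - val(old)) * B^(n-1-k) mod M
  val('b') - val('g') = 2 - 7 = -5
  B^(n-1-k) = 13^2 mod 97 = 72
  Delta = -5 * 72 mod 97 = 28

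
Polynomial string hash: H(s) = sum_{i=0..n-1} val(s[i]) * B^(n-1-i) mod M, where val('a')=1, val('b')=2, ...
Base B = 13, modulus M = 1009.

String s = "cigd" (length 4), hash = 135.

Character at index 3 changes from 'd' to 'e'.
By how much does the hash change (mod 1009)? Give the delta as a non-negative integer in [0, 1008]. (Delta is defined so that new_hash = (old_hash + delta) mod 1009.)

Delta formula: (val(new) - val(old)) * B^(n-1-k) mod M
  val('e') - val('d') = 5 - 4 = 1
  B^(n-1-k) = 13^0 mod 1009 = 1
  Delta = 1 * 1 mod 1009 = 1

Answer: 1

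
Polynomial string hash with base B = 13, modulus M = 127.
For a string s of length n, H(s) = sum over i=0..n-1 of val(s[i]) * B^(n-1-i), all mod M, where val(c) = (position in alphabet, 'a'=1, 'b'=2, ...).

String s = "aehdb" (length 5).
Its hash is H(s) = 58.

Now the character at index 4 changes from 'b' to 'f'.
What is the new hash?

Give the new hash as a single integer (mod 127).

Answer: 62

Derivation:
val('b') = 2, val('f') = 6
Position k = 4, exponent = n-1-k = 0
B^0 mod M = 13^0 mod 127 = 1
Delta = (6 - 2) * 1 mod 127 = 4
New hash = (58 + 4) mod 127 = 62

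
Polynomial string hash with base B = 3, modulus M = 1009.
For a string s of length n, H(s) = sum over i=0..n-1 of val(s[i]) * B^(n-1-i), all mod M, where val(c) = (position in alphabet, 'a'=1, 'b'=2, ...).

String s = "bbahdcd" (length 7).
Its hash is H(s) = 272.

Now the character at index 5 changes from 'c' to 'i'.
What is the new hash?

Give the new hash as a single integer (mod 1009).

Answer: 290

Derivation:
val('c') = 3, val('i') = 9
Position k = 5, exponent = n-1-k = 1
B^1 mod M = 3^1 mod 1009 = 3
Delta = (9 - 3) * 3 mod 1009 = 18
New hash = (272 + 18) mod 1009 = 290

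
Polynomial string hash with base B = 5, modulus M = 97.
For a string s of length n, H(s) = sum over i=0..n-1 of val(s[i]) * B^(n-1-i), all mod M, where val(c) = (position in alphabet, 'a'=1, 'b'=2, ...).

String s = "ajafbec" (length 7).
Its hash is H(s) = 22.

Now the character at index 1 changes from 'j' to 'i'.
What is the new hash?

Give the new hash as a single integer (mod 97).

val('j') = 10, val('i') = 9
Position k = 1, exponent = n-1-k = 5
B^5 mod M = 5^5 mod 97 = 21
Delta = (9 - 10) * 21 mod 97 = 76
New hash = (22 + 76) mod 97 = 1

Answer: 1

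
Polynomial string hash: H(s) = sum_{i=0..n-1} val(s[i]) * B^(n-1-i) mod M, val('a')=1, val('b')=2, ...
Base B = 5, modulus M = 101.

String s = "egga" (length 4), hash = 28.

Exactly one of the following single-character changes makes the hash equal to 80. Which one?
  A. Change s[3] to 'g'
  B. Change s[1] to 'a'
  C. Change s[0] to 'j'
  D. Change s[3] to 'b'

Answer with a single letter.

Option A: s[3]='a'->'g', delta=(7-1)*5^0 mod 101 = 6, hash=28+6 mod 101 = 34
Option B: s[1]='g'->'a', delta=(1-7)*5^2 mod 101 = 52, hash=28+52 mod 101 = 80 <-- target
Option C: s[0]='e'->'j', delta=(10-5)*5^3 mod 101 = 19, hash=28+19 mod 101 = 47
Option D: s[3]='a'->'b', delta=(2-1)*5^0 mod 101 = 1, hash=28+1 mod 101 = 29

Answer: B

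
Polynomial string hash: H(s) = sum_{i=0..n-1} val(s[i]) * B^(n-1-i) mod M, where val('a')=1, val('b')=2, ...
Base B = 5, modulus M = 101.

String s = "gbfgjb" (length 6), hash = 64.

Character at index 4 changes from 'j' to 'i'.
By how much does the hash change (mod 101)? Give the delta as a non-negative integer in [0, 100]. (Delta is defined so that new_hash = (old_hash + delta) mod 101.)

Answer: 96

Derivation:
Delta formula: (val(new) - val(old)) * B^(n-1-k) mod M
  val('i') - val('j') = 9 - 10 = -1
  B^(n-1-k) = 5^1 mod 101 = 5
  Delta = -1 * 5 mod 101 = 96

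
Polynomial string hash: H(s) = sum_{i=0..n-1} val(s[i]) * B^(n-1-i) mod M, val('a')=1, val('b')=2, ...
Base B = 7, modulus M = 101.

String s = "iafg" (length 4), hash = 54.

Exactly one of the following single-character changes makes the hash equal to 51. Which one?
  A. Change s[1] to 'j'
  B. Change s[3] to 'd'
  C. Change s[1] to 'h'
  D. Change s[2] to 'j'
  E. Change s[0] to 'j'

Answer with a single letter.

Answer: B

Derivation:
Option A: s[1]='a'->'j', delta=(10-1)*7^2 mod 101 = 37, hash=54+37 mod 101 = 91
Option B: s[3]='g'->'d', delta=(4-7)*7^0 mod 101 = 98, hash=54+98 mod 101 = 51 <-- target
Option C: s[1]='a'->'h', delta=(8-1)*7^2 mod 101 = 40, hash=54+40 mod 101 = 94
Option D: s[2]='f'->'j', delta=(10-6)*7^1 mod 101 = 28, hash=54+28 mod 101 = 82
Option E: s[0]='i'->'j', delta=(10-9)*7^3 mod 101 = 40, hash=54+40 mod 101 = 94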